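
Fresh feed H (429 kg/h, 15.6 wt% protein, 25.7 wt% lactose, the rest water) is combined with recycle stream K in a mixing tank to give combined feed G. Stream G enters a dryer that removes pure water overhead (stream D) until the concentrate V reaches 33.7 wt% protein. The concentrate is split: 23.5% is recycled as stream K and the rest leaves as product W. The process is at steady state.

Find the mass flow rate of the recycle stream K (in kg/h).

61 kg/h

Overall protein balance (none leaves overhead): protein in fresh feed = protein in product, i.e. 429×0.156 = (1−0.235)·V·0.337.
V = 66.924/(0.337×0.765) = 259.59 kg/h.
Recycle K = 0.235×259.59 = 61.004 kg/h.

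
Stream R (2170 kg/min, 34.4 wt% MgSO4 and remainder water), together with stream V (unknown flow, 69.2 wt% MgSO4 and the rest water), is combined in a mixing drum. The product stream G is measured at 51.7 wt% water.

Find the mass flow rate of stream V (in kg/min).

1443 kg/min

Let V be the unknown flow. Total out = 2170 + V.
water balance: 1423.5 + 0.308·V = 0.517·(2170 + V)
(0.308 − 0.517)·V = 0.517×2170 − 1423.5 = -301.63
V = -301.63 / -0.209 = 1443.2 kg/min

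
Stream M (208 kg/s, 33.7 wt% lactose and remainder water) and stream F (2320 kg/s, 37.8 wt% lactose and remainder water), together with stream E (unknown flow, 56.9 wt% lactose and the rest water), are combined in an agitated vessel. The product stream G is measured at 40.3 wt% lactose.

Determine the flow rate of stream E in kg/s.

432.1 kg/s

Let E be the unknown flow. Total out = 2528 + E.
lactose balance: 947.06 + 0.569·E = 0.403·(2528 + E)
(0.569 − 0.403)·E = 0.403×2528 − 947.06 = 71.728
E = 71.728 / 0.166 = 432.1 kg/s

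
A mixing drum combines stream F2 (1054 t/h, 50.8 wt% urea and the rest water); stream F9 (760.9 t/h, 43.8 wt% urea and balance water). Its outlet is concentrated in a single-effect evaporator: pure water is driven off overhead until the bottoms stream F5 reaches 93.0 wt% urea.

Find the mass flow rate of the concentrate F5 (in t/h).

urea entering = 1054×0.508 + 760.9×0.438 = 868.71 t/h.
All urea reports to F5, so F5 = 868.71/0.930 = 934.09 t/h.

934.1 t/h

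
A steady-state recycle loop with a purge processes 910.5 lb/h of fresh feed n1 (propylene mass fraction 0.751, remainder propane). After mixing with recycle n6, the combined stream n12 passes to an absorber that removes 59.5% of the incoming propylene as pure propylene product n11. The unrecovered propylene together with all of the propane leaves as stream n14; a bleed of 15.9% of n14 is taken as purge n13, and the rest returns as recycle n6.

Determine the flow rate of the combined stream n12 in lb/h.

propane enters only via n1 and leaves only via the purge: 910.5×0.249 = 0.159×(propane in n14), and the absorber passes all propane, so propane in n12 = propane in n14 = 1425.9 lb/h.
propylene in n12: m_A = 910.5×0.751 + (1−0.159)·(1−0.595)·m_A, so m_A = 683.79/0.6594 = 1037 lb/h.
n12 = 1037 + 1425.9 = 2462.9 lb/h.

2463 lb/h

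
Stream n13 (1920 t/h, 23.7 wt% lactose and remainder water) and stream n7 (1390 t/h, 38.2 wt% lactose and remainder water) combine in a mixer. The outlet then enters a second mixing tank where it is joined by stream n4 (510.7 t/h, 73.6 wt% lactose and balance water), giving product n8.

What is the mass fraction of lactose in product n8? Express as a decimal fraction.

0.356

Overall, product flow = 3820.7 t/h.
lactose in = 1920×0.237 + 1390×0.382 + 510.7×0.736 = 1361.9 t/h.
lactose fraction in n8 = 0.356.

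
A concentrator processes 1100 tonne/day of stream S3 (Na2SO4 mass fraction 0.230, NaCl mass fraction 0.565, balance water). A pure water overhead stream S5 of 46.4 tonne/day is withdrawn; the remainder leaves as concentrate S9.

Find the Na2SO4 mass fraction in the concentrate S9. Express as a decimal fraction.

Na2SO4 is not removed: 1100×0.230 = 253 tonne/day of Na2SO4 enters S9.
Concentrate = 1100 − 46.4 = 1053.6 tonne/day.
Mass fraction = 253/1053.6 = 0.240.

0.240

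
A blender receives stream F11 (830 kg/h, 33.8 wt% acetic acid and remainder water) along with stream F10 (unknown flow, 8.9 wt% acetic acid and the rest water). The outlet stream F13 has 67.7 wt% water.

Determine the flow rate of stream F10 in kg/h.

53.21 kg/h

Let F10 be the unknown flow. Total out = 830 + F10.
water balance: 549.46 + 0.911·F10 = 0.677·(830 + F10)
(0.911 − 0.677)·F10 = 0.677×830 − 549.46 = 12.45
F10 = 12.45 / 0.234 = 53.205 kg/h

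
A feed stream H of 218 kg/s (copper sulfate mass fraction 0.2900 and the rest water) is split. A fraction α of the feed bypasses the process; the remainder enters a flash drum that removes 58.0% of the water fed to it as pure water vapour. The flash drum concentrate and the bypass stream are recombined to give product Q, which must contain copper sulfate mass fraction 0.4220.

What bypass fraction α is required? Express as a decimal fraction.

All 218×0.290 = 63.22 kg/s of copper sulfate reaches Q, so Q = 63.22/0.422 = 149.81 kg/s and vapour = 68.19 kg/s.
The evaporator receives (1−α)·218 of feed at 0.710 water and removes 0.580 of that water:
0.580×0.710×(1−α)×218 = 68.19
(1−α) = 68.19/89.772 = 0.7596;  α = 0.2404.

0.240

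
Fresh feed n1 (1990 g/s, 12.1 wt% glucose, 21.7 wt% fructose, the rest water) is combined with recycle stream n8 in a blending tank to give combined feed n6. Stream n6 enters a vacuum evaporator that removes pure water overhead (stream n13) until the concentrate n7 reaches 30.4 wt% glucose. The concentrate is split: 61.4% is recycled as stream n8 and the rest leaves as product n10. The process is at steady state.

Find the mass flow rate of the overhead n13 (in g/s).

Overall glucose balance (none leaves overhead): glucose in fresh feed = glucose in product, i.e. 1990×0.121 = (1−0.614)·n7·0.304.
n7 = 240.79/(0.304×0.386) = 2052 g/s.
Recycle n8 = 0.614×2052 = 1259.9 g/s.
Combined feed n6 = 1990 + 1259.9 = 3249.9 g/s.
Overhead n13 = n6 − n7 = 3249.9 − 2052 = 1197.9 g/s.

1198 g/s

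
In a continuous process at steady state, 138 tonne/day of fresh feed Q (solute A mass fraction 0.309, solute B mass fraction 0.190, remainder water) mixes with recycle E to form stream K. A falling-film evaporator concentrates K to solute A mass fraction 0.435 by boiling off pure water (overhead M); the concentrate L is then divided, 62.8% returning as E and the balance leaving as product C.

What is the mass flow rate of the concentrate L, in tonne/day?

Overall solute A balance (none leaves overhead): solute A in fresh feed = solute A in product, i.e. 138×0.309 = (1−0.628)·L·0.435.
L = 42.642/(0.435×0.372) = 263.52 tonne/day.

263.5 tonne/day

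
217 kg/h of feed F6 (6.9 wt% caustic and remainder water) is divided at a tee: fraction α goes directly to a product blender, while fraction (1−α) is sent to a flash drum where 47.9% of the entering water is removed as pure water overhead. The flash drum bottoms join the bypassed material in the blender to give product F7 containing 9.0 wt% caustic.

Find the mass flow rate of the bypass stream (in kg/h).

103.5 kg/h

All 217×0.069 = 14.973 kg/h of caustic reaches F7, so F7 = 14.973/0.090 = 166.37 kg/h and vapour = 50.633 kg/h.
The evaporator receives (1−α)·217 of feed at 0.931 water and removes 0.479 of that water:
0.479×0.931×(1−α)×217 = 50.633
(1−α) = 50.633/96.771 = 0.5232;  α = 0.4768.
Bypass flow = 0.4768×217 = 103.46 kg/h.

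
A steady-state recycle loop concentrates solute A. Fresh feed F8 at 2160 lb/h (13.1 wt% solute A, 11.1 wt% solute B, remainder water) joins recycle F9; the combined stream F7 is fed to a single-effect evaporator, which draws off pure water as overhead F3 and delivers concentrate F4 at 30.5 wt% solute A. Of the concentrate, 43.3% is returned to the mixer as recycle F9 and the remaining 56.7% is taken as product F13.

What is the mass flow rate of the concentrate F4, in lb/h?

Overall solute A balance (none leaves overhead): solute A in fresh feed = solute A in product, i.e. 2160×0.131 = (1−0.433)·F4·0.305.
F4 = 282.96/(0.305×0.567) = 1636.2 lb/h.

1636 lb/h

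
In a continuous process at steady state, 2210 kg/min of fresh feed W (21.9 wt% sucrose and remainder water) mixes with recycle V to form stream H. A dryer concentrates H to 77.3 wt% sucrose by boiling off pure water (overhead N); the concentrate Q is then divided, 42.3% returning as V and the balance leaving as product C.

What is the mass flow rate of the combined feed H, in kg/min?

Overall sucrose balance (none leaves overhead): sucrose in fresh feed = sucrose in product, i.e. 2210×0.219 = (1−0.423)·Q·0.773.
Q = 483.99/(0.773×0.577) = 1085.1 kg/min.
Recycle V = 0.423×1085.1 = 459.01 kg/min.
Combined feed H = 2210 + 459.01 = 2669 kg/min.

2669 kg/min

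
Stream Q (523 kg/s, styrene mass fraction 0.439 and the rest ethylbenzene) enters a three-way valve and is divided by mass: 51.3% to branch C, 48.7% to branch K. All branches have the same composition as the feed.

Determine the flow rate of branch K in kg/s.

Branch K flow = 0.487×523 = 254.7 kg/s.

254.7 kg/s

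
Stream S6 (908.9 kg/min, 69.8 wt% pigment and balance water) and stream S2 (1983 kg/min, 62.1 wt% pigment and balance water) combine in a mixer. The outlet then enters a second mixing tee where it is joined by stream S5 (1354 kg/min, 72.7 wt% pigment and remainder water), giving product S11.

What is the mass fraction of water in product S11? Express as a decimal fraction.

Overall, product flow = 4245.9 kg/min.
water in = 908.9×0.302 + 1983×0.379 + 1354×0.273 = 1395.7 kg/min.
water fraction in S11 = 0.3287.

0.3287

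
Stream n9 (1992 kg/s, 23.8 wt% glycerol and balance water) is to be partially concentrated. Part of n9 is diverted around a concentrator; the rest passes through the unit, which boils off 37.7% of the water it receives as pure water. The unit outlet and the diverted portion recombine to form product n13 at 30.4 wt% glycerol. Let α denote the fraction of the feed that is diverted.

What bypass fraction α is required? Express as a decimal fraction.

0.244

All 1992×0.238 = 474.1 kg/s of glycerol reaches n13, so n13 = 474.1/0.304 = 1559.5 kg/s and vapour = 432.47 kg/s.
The evaporator receives (1−α)·1992 of feed at 0.762 water and removes 0.377 of that water:
0.377×0.762×(1−α)×1992 = 432.47
(1−α) = 432.47/572.25 = 0.7557;  α = 0.2443.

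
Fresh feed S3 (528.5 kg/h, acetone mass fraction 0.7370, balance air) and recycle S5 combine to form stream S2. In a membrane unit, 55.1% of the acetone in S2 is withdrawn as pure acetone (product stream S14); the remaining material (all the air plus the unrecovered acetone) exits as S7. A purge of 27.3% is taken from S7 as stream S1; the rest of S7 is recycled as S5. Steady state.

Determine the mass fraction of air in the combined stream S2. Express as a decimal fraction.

air enters only via S3 and leaves only via the purge: 528.5×0.263 = 0.273×(air in S7), and the membrane unit passes all air, so air in S2 = air in S7 = 509.14 kg/h.
acetone in S2: m_A = 528.5×0.737 + (1−0.273)·(1−0.551)·m_A, so m_A = 389.5/0.6736 = 578.26 kg/h.
S2 = 578.26 + 509.14 = 1087.4 kg/h.
air fraction in S2 = 509.14/1087.4 = 0.4682.

0.4682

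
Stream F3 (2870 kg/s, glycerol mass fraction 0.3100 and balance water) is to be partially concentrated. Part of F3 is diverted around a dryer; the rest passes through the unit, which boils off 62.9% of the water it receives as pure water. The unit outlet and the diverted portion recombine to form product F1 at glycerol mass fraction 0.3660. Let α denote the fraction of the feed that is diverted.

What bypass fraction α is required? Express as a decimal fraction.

0.647

All 2870×0.310 = 889.7 kg/s of glycerol reaches F1, so F1 = 889.7/0.366 = 2430.9 kg/s and vapour = 439.13 kg/s.
The evaporator receives (1−α)·2870 of feed at 0.690 water and removes 0.629 of that water:
0.629×0.690×(1−α)×2870 = 439.13
(1−α) = 439.13/1245.6 = 0.3525;  α = 0.6475.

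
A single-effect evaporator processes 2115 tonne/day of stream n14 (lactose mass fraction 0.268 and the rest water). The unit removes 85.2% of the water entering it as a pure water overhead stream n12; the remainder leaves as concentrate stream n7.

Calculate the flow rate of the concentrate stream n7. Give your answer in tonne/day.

796 tonne/day

water entering = 2115×0.732 = 1548.2 tonne/day; overhead removed = 0.852×1548.2 = 1319 tonne/day.
Concentrate = 2115 − 1319 = 795.95 tonne/day.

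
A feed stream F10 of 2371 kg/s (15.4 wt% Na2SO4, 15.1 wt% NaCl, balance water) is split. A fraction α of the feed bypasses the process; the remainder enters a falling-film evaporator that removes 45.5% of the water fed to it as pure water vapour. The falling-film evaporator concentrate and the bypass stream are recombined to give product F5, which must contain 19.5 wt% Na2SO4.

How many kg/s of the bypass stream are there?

All 2371×0.154 = 365.13 kg/s of Na2SO4 reaches F5, so F5 = 365.13/0.195 = 1872.5 kg/s and vapour = 498.52 kg/s.
The evaporator receives (1−α)·2371 of feed at 0.695 water and removes 0.455 of that water:
0.455×0.695×(1−α)×2371 = 498.52
(1−α) = 498.52/749.77 = 0.6649;  α = 0.3351.
Bypass flow = 0.3351×2371 = 794.53 kg/s.

794.5 kg/s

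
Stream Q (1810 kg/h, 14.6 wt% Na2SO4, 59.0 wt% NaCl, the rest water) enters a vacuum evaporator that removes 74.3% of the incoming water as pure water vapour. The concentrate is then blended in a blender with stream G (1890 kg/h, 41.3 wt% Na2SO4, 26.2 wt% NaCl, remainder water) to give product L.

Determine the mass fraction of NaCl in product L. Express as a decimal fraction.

0.4673

Vapour removed = 0.743×0.264×1810 = 355.04 kg/h; concentrate = 1455 kg/h.
NaCl reaching the mixer = 1067.9 (from concentrate) + 1890×0.262 = 1563.1 kg/h.
Product flow = 1455 + 1890 = 3345 kg/h; NaCl fraction = 0.4673.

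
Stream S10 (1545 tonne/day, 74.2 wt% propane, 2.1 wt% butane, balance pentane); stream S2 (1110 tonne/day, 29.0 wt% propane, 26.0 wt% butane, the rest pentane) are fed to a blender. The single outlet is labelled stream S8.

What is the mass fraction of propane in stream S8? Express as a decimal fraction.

0.5530

Total flow out = 1545 + 1110 = 2655 tonne/day.
propane in = 1545×0.742 + 1110×0.290 = 1468.3 tonne/day.
propane mass fraction in S8 = 1468.3/2655 = 0.5530.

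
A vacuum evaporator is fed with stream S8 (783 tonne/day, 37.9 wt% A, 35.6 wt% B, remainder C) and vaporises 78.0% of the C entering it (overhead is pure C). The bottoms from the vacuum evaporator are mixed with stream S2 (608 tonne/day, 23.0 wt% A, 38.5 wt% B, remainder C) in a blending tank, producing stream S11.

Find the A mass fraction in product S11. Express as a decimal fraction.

Vapour removed = 0.780×0.265×783 = 161.85 tonne/day; concentrate = 621.15 tonne/day.
A reaching the mixer = 296.76 (from concentrate) + 608×0.230 = 436.6 tonne/day.
Product flow = 621.15 + 608 = 1229.2 tonne/day; A fraction = 0.3552.

0.3552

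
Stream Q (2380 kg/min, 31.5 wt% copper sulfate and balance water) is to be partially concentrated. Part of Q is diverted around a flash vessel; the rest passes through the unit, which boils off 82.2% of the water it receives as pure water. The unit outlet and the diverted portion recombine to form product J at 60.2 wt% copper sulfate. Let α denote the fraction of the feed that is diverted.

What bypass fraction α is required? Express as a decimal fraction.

All 2380×0.315 = 749.7 kg/min of copper sulfate reaches J, so J = 749.7/0.602 = 1245.3 kg/min and vapour = 1134.7 kg/min.
The evaporator receives (1−α)·2380 of feed at 0.685 water and removes 0.822 of that water:
0.822×0.685×(1−α)×2380 = 1134.7
(1−α) = 1134.7/1340.1 = 0.8467;  α = 0.1533.

0.153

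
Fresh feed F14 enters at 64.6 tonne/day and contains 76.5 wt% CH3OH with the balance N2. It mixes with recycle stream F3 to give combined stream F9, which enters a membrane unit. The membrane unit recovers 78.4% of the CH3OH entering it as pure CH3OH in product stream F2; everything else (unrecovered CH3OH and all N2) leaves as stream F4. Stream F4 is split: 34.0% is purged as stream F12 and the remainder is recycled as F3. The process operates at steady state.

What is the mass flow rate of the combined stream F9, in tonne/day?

102.3 tonne/day

N2 enters only via F14 and leaves only via the purge: 64.6×0.235 = 0.340×(N2 in F4), and the membrane unit passes all N2, so N2 in F9 = N2 in F4 = 44.65 tonne/day.
CH3OH in F9: m_A = 64.6×0.765 + (1−0.340)·(1−0.784)·m_A, so m_A = 49.419/0.8574 = 57.636 tonne/day.
F9 = 57.636 + 44.65 = 102.29 tonne/day.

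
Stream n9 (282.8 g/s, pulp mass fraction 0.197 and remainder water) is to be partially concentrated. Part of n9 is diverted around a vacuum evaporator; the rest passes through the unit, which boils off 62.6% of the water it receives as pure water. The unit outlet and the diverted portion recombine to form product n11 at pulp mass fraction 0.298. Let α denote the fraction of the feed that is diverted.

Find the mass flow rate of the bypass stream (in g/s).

All 282.8×0.197 = 55.712 g/s of pulp reaches n11, so n11 = 55.712/0.298 = 186.95 g/s and vapour = 95.848 g/s.
The evaporator receives (1−α)·282.8 of feed at 0.803 water and removes 0.626 of that water:
0.626×0.803×(1−α)×282.8 = 95.848
(1−α) = 95.848/142.16 = 0.6742;  α = 0.3258.
Bypass flow = 0.3258×282.8 = 92.125 g/s.

92.12 g/s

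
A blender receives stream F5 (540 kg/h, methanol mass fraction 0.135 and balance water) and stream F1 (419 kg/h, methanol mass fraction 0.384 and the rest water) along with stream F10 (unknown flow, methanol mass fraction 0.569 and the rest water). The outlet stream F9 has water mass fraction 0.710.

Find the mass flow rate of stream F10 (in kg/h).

158.8 kg/h

Let F10 be the unknown flow. Total out = 959 + F10.
water balance: 725.2 + 0.431·F10 = 0.710·(959 + F10)
(0.431 − 0.710)·F10 = 0.710×959 − 725.2 = -44.314
F10 = -44.314 / -0.279 = 158.83 kg/h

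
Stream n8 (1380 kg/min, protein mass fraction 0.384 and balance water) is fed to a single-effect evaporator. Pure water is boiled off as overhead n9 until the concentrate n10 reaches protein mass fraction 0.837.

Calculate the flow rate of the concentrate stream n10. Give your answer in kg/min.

protein is conserved: 1380×0.384 = 529.92 kg/min all reports to the concentrate.
Concentrate = 529.92/(target fraction) = 633.12 kg/min.

633.1 kg/min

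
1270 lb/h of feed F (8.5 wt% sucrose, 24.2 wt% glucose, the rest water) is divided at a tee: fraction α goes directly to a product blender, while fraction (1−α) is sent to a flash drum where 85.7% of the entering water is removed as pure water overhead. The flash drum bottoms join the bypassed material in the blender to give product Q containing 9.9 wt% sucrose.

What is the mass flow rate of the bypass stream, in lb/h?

958.6 lb/h

All 1270×0.085 = 107.95 lb/h of sucrose reaches Q, so Q = 107.95/0.099 = 1090.4 lb/h and vapour = 179.6 lb/h.
The evaporator receives (1−α)·1270 of feed at 0.673 water and removes 0.857 of that water:
0.857×0.673×(1−α)×1270 = 179.6
(1−α) = 179.6/732.49 = 0.2452;  α = 0.7548.
Bypass flow = 0.7548×1270 = 958.61 lb/h.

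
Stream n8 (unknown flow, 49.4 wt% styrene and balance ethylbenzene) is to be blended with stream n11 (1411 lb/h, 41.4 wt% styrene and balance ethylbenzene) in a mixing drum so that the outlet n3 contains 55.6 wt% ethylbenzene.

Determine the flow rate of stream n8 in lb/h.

846.6 lb/h

Let n8 be the unknown flow. Total out = 1411 + n8.
ethylbenzene balance: 826.85 + 0.506·n8 = 0.556·(1411 + n8)
(0.506 − 0.556)·n8 = 0.556×1411 − 826.85 = -42.33
n8 = -42.33 / -0.050 = 846.6 lb/h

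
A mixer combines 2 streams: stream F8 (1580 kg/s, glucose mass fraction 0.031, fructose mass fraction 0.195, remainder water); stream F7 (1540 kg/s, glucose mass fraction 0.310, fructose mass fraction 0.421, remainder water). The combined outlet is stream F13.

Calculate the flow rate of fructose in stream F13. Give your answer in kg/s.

fructose out = fructose in = 1580×0.195 + 1540×0.421 = 956.44 kg/s.

956.4 kg/s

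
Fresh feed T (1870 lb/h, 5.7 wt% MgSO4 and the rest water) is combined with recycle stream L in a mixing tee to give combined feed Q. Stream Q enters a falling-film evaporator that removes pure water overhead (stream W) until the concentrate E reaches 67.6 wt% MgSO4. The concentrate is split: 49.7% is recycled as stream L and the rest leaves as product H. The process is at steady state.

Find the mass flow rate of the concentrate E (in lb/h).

313.5 lb/h

Overall MgSO4 balance (none leaves overhead): MgSO4 in fresh feed = MgSO4 in product, i.e. 1870×0.057 = (1−0.497)·E·0.676.
E = 106.59/(0.676×0.503) = 313.47 lb/h.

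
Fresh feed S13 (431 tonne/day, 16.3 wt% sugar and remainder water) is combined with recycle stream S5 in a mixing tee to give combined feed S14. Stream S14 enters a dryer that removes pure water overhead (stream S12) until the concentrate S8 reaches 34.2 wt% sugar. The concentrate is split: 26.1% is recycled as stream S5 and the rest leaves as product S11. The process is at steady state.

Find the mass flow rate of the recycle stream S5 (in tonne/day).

Overall sugar balance (none leaves overhead): sugar in fresh feed = sugar in product, i.e. 431×0.163 = (1−0.261)·S8·0.342.
S8 = 70.253/(0.342×0.739) = 277.97 tonne/day.
Recycle S5 = 0.261×277.97 = 72.55 tonne/day.

72.55 tonne/day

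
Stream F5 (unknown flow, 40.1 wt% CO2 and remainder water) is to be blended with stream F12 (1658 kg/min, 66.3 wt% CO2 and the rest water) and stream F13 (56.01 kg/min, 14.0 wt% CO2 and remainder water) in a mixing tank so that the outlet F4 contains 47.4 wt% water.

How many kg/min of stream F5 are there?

1644 kg/min

Let F5 be the unknown flow. Total out = 1714 + F5.
water balance: 606.91 + 0.599·F5 = 0.474·(1714 + F5)
(0.599 − 0.474)·F5 = 0.474×1714 − 606.91 = 205.53
F5 = 205.53 / 0.125 = 1644.2 kg/min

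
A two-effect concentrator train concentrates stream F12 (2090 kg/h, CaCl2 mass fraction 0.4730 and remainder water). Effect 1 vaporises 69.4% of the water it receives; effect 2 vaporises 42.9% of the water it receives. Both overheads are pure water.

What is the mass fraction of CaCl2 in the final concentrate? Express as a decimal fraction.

water in feed = 2090×0.527 = 1101.4 kg/h.
After stage 1: water left = (1−0.694)×1101.4 = 337.04; stream total = 1325.6 kg/h.
After stage 2: water left = (1−0.429)×337.04 = 192.45; final concentrate = 1181 kg/h.
CaCl2 fraction = 988.57/1181 = 0.8370.

0.8370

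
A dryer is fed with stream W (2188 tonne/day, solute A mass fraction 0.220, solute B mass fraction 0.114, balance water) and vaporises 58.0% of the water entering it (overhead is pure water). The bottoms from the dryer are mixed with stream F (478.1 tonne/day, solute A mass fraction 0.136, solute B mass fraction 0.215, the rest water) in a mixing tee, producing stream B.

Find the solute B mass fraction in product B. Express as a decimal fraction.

Vapour removed = 0.580×0.666×2188 = 845.18 tonne/day; concentrate = 1342.8 tonne/day.
solute B reaching the mixer = 249.43 (from concentrate) + 478.1×0.215 = 352.22 tonne/day.
Product flow = 1342.8 + 478.1 = 1820.9 tonne/day; solute B fraction = 0.193.

0.193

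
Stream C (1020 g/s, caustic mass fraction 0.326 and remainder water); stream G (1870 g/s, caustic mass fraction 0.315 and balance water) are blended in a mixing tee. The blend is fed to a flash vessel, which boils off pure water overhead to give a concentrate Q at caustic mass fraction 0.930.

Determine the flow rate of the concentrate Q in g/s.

caustic entering = 1020×0.326 + 1870×0.315 = 921.57 g/s.
All caustic reports to Q, so Q = 921.57/0.930 = 990.94 g/s.

990.9 g/s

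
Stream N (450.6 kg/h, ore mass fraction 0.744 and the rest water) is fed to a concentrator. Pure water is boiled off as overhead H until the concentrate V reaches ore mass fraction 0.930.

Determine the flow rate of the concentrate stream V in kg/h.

360.5 kg/h

ore is conserved: 450.6×0.744 = 335.25 kg/h all reports to the concentrate.
Concentrate = 335.25/(target fraction) = 360.48 kg/h.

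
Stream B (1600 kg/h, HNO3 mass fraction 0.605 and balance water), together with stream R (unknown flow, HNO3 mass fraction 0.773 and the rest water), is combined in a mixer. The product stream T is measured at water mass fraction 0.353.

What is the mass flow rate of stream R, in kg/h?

Let R be the unknown flow. Total out = 1600 + R.
water balance: 632 + 0.227·R = 0.353·(1600 + R)
(0.227 − 0.353)·R = 0.353×1600 − 632 = -67.2
R = -67.2 / -0.126 = 533.33 kg/h

533.3 kg/h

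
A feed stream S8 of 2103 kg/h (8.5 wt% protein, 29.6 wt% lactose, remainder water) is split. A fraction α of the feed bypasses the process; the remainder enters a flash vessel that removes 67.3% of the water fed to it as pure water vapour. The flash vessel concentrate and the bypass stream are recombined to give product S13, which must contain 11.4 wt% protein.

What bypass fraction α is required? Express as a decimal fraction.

All 2103×0.085 = 178.76 kg/h of protein reaches S13, so S13 = 178.76/0.114 = 1568 kg/h and vapour = 534.97 kg/h.
The evaporator receives (1−α)·2103 of feed at 0.619 water and removes 0.673 of that water:
0.673×0.619×(1−α)×2103 = 534.97
(1−α) = 534.97/876.08 = 0.6106;  α = 0.3894.

0.389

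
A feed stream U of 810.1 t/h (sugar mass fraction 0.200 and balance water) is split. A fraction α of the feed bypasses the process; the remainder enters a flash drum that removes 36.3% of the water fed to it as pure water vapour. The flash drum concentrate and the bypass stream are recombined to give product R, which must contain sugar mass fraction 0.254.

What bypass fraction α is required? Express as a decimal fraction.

0.268

All 810.1×0.200 = 162.02 t/h of sugar reaches R, so R = 162.02/0.254 = 637.87 t/h and vapour = 172.23 t/h.
The evaporator receives (1−α)·810.1 of feed at 0.800 water and removes 0.363 of that water:
0.363×0.800×(1−α)×810.1 = 172.23
(1−α) = 172.23/235.25 = 0.7321;  α = 0.2679.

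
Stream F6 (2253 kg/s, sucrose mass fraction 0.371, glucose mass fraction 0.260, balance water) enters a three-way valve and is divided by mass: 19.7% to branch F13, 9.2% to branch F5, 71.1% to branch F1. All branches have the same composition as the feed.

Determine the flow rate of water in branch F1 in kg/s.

Branch F1 total = 0.711×2253 = 1601.9 kg/s.
water in F1 = 0.369×1601.9 = 591.09 kg/s.

591.1 kg/s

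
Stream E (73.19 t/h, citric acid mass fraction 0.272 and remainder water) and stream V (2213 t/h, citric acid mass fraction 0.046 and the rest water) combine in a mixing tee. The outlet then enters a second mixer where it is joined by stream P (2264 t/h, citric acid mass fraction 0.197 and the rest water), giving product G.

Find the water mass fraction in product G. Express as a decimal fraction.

Overall, product flow = 4550.2 t/h.
water in = 73.19×0.728 + 2213×0.954 + 2264×0.803 = 3982.5 t/h.
water fraction in G = 0.875.

0.875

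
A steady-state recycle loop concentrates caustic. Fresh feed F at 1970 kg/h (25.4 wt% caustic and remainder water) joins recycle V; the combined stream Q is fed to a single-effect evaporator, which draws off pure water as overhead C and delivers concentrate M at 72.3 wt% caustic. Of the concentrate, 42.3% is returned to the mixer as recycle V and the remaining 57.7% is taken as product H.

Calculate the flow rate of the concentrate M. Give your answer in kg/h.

Overall caustic balance (none leaves overhead): caustic in fresh feed = caustic in product, i.e. 1970×0.254 = (1−0.423)·M·0.723.
M = 500.38/(0.723×0.577) = 1199.5 kg/h.

1199 kg/h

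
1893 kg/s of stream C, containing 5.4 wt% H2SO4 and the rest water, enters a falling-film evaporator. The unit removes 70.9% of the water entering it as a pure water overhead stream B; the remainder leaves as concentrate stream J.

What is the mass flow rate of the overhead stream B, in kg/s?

1270 kg/s

water entering = 1893×0.946 = 1790.8 kg/s; overhead removed = 0.709×1790.8 = 1269.7 kg/s.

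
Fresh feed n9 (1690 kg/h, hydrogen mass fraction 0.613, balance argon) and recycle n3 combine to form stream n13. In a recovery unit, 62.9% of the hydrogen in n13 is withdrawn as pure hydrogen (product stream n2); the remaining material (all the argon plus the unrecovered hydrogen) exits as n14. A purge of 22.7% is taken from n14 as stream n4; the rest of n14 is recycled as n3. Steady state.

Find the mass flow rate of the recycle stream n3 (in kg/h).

argon enters only via n9 and leaves only via the purge: 1690×0.387 = 0.227×(argon in n14), and the recovery unit passes all argon, so argon in n13 = argon in n14 = 2881.2 kg/h.
hydrogen in n13: m_A = 1690×0.613 + (1−0.227)·(1−0.629)·m_A, so m_A = 1036/0.7132 = 1452.5 kg/h.
n14 = (1−0.629)×1452.5 + 2881.2 = 3420.1 kg/h.
Recycle n3 = (1−0.227)×3420.1 = 2643.7 kg/h.

2644 kg/h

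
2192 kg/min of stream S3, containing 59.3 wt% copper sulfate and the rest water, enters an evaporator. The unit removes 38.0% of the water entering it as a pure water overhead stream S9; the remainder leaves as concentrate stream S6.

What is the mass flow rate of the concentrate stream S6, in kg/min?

1853 kg/min

water entering = 2192×0.407 = 892.14 kg/min; overhead removed = 0.380×892.14 = 339.01 kg/min.
Concentrate = 2192 − 339.01 = 1853 kg/min.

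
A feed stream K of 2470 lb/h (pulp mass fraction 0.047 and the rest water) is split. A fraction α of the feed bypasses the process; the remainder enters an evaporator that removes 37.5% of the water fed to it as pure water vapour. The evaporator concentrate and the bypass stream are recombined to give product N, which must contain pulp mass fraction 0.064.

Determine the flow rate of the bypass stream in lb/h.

634.1 lb/h

All 2470×0.047 = 116.09 lb/h of pulp reaches N, so N = 116.09/0.064 = 1813.9 lb/h and vapour = 656.09 lb/h.
The evaporator receives (1−α)·2470 of feed at 0.953 water and removes 0.375 of that water:
0.375×0.953×(1−α)×2470 = 656.09
(1−α) = 656.09/882.72 = 0.7433;  α = 0.2567.
Bypass flow = 0.2567×2470 = 634.13 lb/h.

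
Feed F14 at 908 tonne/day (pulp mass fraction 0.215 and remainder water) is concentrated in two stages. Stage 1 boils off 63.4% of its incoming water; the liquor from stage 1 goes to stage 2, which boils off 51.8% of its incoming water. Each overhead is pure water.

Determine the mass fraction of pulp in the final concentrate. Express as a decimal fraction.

water in feed = 908×0.785 = 712.78 tonne/day.
After stage 1: water left = (1−0.634)×712.78 = 260.88; stream total = 456.1 tonne/day.
After stage 2: water left = (1−0.518)×260.88 = 125.74; final concentrate = 320.96 tonne/day.
pulp fraction = 195.22/320.96 = 0.608.

0.608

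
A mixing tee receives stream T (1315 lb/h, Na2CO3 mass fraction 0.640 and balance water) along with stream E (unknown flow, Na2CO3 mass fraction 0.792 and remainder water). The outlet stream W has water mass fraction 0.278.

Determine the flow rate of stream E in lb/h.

1540 lb/h

Let E be the unknown flow. Total out = 1315 + E.
water balance: 473.4 + 0.208·E = 0.278·(1315 + E)
(0.208 − 0.278)·E = 0.278×1315 − 473.4 = -107.83
E = -107.83 / -0.070 = 1540.4 lb/h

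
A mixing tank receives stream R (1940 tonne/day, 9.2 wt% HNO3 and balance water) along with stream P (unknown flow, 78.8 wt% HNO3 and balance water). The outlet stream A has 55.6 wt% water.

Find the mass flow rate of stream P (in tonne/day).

Let P be the unknown flow. Total out = 1940 + P.
water balance: 1761.5 + 0.212·P = 0.556·(1940 + P)
(0.212 − 0.556)·P = 0.556×1940 − 1761.5 = -682.88
P = -682.88 / -0.344 = 1985.1 tonne/day

1985 tonne/day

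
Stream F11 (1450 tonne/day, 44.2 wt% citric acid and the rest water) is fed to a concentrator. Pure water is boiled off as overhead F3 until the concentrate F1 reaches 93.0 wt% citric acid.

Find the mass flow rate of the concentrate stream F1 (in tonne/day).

citric acid is conserved: 1450×0.442 = 640.9 tonne/day all reports to the concentrate.
Concentrate = 640.9/(target fraction) = 689.14 tonne/day.

689.1 tonne/day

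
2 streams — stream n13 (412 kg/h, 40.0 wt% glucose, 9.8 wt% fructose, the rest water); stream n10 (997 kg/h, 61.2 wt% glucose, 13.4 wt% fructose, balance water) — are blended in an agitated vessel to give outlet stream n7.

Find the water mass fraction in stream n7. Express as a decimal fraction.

Total flow out = 412 + 997 = 1409 kg/h.
water in = 412×0.502 + 997×0.254 = 460.06 kg/h.
water mass fraction in n7 = 460.06/1409 = 0.3265.

0.3265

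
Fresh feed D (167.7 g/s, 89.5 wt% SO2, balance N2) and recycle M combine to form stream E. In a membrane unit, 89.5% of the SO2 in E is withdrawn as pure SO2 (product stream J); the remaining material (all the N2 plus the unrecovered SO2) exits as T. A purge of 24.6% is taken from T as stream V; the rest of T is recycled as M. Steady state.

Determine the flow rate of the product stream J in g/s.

SO2 in E: m_A = 167.7×0.895 + (1−0.246)·(1−0.895)·m_A, so m_A = 150.09/0.9208 = 163 g/s.
Product J = 0.895×163 = 145.88 g/s.

145.9 g/s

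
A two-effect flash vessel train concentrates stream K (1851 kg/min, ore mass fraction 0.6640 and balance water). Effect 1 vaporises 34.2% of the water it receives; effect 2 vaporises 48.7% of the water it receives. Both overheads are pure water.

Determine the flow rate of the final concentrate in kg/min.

water in feed = 1851×0.336 = 621.94 kg/min.
After stage 1: water left = (1−0.342)×621.94 = 409.23; stream total = 1638.3 kg/min.
After stage 2: water left = (1−0.487)×409.23 = 209.94; final concentrate = 1439 kg/min.

1439 kg/min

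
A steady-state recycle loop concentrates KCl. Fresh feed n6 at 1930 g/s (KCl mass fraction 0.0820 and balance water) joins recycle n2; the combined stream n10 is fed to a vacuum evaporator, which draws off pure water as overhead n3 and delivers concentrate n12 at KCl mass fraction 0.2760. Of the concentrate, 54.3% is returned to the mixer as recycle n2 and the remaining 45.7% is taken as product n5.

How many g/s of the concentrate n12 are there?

1255 g/s

Overall KCl balance (none leaves overhead): KCl in fresh feed = KCl in product, i.e. 1930×0.082 = (1−0.543)·n12·0.276.
n12 = 158.26/(0.276×0.457) = 1254.7 g/s.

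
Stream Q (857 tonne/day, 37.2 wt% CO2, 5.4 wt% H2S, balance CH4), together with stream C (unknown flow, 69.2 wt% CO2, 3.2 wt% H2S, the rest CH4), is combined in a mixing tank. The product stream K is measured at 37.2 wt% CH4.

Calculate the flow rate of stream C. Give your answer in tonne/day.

Let C be the unknown flow. Total out = 857 + C.
CH4 balance: 491.92 + 0.276·C = 0.372·(857 + C)
(0.276 − 0.372)·C = 0.372×857 − 491.92 = -173.11
C = -173.11 / -0.096 = 1803.3 tonne/day

1803 tonne/day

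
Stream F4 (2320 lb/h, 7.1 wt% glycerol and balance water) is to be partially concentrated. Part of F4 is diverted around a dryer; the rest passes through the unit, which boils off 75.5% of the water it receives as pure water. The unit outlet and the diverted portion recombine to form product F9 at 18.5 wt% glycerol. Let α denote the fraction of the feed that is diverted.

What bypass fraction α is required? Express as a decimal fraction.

All 2320×0.071 = 164.72 lb/h of glycerol reaches F9, so F9 = 164.72/0.185 = 890.38 lb/h and vapour = 1429.6 lb/h.
The evaporator receives (1−α)·2320 of feed at 0.929 water and removes 0.755 of that water:
0.755×0.929×(1−α)×2320 = 1429.6
(1−α) = 1429.6/1627.2 = 0.8786;  α = 0.1214.

0.121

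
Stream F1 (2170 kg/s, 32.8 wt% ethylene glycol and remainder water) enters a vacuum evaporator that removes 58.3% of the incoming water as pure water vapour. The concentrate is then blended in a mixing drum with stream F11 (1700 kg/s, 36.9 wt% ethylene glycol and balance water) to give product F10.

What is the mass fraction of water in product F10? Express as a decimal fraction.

Vapour removed = 0.583×0.672×2170 = 850.15 kg/s; concentrate = 1319.8 kg/s.
water reaching the mixer = 608.09 (from concentrate) + 1700×0.631 = 1680.8 kg/s.
Product flow = 1319.8 + 1700 = 3019.8 kg/s; water fraction = 0.557.

0.557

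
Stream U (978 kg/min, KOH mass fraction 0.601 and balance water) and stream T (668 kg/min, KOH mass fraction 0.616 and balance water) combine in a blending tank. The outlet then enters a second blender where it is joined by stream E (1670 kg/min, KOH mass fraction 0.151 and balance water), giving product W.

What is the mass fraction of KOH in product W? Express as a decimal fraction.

0.377

Overall, product flow = 3316 kg/min.
KOH in = 978×0.601 + 668×0.616 + 1670×0.151 = 1251.4 kg/min.
KOH fraction in W = 0.377.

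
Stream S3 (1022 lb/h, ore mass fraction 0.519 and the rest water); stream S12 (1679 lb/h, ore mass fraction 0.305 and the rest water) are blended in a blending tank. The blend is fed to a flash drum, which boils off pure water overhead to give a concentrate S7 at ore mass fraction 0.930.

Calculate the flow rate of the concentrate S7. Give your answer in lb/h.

ore entering = 1022×0.519 + 1679×0.305 = 1042.5 lb/h.
All ore reports to S7, so S7 = 1042.5/0.930 = 1121 lb/h.

1121 lb/h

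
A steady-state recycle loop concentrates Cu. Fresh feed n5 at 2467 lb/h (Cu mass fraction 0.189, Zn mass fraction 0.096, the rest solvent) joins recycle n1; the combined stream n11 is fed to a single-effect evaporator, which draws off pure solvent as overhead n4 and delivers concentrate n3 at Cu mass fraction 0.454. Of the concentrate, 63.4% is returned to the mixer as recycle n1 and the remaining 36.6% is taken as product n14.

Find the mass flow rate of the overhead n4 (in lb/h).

1440 lb/h

Overall Cu balance (none leaves overhead): Cu in fresh feed = Cu in product, i.e. 2467×0.189 = (1−0.634)·n3·0.454.
n3 = 466.26/(0.454×0.366) = 2806 lb/h.
Recycle n1 = 0.634×2806 = 1779 lb/h.
Combined feed n11 = 2467 + 1779 = 4246 lb/h.
Overhead n4 = n11 − n3 = 4246 − 2806 = 1440 lb/h.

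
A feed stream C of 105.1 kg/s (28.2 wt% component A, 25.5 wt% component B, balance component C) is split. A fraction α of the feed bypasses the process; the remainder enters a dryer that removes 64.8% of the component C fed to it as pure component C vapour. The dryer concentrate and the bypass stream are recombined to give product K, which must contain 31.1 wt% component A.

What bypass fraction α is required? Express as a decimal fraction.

0.689

All 105.1×0.282 = 29.638 kg/s of component A reaches K, so K = 29.638/0.311 = 95.3 kg/s and vapour = 9.8003 kg/s.
The evaporator receives (1−α)·105.1 of feed at 0.463 component C and removes 0.648 of that component C:
0.648×0.463×(1−α)×105.1 = 9.8003
(1−α) = 9.8003/31.533 = 0.3108;  α = 0.6892.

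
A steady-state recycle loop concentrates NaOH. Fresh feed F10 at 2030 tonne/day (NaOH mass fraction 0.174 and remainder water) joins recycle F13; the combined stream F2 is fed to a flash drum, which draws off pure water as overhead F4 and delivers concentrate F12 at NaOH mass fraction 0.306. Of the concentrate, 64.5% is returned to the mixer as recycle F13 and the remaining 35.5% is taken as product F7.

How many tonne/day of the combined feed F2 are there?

4127 tonne/day

Overall NaOH balance (none leaves overhead): NaOH in fresh feed = NaOH in product, i.e. 2030×0.174 = (1−0.645)·F12·0.306.
F12 = 353.22/(0.306×0.355) = 3251.6 tonne/day.
Recycle F13 = 0.645×3251.6 = 2097.3 tonne/day.
Combined feed F2 = 2030 + 2097.3 = 4127.3 tonne/day.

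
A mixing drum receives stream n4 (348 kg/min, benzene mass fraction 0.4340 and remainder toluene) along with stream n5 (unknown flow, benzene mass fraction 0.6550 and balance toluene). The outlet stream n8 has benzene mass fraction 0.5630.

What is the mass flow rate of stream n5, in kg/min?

488 kg/min

Let n5 be the unknown flow. Total out = 348 + n5.
benzene balance: 151.03 + 0.655·n5 = 0.563·(348 + n5)
(0.655 − 0.563)·n5 = 0.563×348 − 151.03 = 44.892
n5 = 44.892 / 0.092 = 487.96 kg/min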